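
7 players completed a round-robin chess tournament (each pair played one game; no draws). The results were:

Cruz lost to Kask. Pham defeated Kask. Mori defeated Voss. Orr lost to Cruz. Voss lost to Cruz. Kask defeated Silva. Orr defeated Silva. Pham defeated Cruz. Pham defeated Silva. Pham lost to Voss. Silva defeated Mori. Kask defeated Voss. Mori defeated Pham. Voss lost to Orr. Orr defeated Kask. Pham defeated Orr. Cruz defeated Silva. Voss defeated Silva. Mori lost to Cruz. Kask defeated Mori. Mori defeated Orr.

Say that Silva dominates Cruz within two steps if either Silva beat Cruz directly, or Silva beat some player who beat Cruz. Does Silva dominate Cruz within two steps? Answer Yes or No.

No

Silva did not beat Cruz directly.
Silva beat Mori, but each of them lost to Cruz. No two-step path.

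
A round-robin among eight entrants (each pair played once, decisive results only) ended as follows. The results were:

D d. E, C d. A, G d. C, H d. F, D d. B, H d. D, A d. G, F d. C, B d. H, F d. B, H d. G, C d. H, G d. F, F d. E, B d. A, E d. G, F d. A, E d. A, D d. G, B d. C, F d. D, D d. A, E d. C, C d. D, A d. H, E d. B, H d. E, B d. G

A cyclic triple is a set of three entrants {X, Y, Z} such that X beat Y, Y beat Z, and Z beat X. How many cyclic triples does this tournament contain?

Win totals: A 2, B 4, C 3, D 4, E 4, F 5, G 2, H 4.
An entrant with w wins dominates both others in C(w,2) triples; summing gives 1 + 6 + 3 + 6 + 6 + 10 + 1 + 6 = 39 transitive triples.
Total triples C(8,3) = 56, so cyclic triples = 56 − 39 = 17.

17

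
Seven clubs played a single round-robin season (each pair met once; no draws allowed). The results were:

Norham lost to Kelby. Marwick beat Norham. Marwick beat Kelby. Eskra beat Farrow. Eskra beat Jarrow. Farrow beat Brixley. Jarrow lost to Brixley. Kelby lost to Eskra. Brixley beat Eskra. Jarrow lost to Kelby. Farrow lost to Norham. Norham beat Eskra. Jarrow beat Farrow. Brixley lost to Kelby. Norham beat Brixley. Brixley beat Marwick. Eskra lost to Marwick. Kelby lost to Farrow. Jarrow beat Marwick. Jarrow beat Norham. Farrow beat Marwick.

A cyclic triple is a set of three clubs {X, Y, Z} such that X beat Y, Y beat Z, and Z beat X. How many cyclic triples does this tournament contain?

Win totals: Jarrow 3, Marwick 3, Eskra 3, Brixley 3, Kelby 3, Farrow 3, Norham 3.
A club with w wins dominates both others in C(w,2) triples; summing gives 3 + 3 + 3 + 3 + 3 + 3 + 3 = 21 transitive triples.
Total triples C(7,3) = 35, so cyclic triples = 35 − 21 = 14.

14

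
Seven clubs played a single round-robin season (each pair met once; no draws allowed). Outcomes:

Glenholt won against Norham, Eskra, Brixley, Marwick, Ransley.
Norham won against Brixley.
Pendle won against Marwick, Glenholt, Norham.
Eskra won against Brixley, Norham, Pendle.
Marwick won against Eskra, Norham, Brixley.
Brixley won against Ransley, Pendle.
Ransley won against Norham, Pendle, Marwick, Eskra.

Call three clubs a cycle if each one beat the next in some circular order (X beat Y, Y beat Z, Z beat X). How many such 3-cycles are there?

Win totals: Glenholt 5, Marwick 3, Brixley 2, Ransley 4, Pendle 3, Eskra 3, Norham 1.
A club with w wins dominates both others in C(w,2) triples; summing gives 10 + 3 + 1 + 6 + 3 + 3 + 0 = 26 transitive triples.
Total triples C(7,3) = 35, so cyclic triples = 35 − 26 = 9.

9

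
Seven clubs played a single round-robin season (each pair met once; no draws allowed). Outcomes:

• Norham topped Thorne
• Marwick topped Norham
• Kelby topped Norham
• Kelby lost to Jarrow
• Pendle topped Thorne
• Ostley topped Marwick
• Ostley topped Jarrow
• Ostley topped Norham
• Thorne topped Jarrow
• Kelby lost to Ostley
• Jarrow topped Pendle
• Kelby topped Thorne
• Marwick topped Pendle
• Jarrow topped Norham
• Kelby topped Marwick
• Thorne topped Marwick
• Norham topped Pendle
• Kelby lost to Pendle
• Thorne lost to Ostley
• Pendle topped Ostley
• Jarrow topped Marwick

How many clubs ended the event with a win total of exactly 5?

1

Win totals: Jarrow 4, Thorne 2, Pendle 3, Marwick 2, Ostley 5, Norham 2, Kelby 3.
Exactly 5: Ostley — 1 club.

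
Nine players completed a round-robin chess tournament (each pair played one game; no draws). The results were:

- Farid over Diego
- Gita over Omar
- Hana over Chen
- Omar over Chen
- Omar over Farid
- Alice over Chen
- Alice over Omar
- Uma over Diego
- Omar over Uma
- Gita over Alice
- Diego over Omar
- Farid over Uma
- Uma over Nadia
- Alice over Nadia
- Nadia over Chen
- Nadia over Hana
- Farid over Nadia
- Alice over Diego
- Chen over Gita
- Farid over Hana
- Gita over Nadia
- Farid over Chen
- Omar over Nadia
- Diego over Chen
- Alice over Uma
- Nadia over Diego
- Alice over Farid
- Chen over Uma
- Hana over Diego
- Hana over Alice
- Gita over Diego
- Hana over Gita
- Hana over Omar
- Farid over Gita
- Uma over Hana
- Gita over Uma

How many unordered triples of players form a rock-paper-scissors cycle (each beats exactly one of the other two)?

20

Win totals: Uma 3, Alice 6, Diego 2, Nadia 3, Omar 4, Farid 6, Hana 5, Chen 2, Gita 5.
A player with w wins dominates both others in C(w,2) triples; summing gives 3 + 15 + 1 + 3 + 6 + 15 + 10 + 1 + 10 = 64 transitive triples.
Total triples C(9,3) = 84, so cyclic triples = 84 − 64 = 20.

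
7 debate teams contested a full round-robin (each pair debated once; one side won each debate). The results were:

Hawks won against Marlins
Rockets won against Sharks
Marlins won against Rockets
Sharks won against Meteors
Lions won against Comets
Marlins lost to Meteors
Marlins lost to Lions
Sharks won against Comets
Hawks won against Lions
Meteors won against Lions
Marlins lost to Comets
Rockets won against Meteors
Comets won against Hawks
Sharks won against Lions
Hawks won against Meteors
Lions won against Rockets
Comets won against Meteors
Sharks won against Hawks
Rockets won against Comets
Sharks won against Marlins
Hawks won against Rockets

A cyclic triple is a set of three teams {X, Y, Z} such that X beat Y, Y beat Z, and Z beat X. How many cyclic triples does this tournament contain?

9

Win totals: Sharks 5, Lions 3, Meteors 2, Marlins 1, Comets 3, Rockets 3, Hawks 4.
A team with w wins dominates both others in C(w,2) triples; summing gives 10 + 3 + 1 + 0 + 3 + 3 + 6 = 26 transitive triples.
Total triples C(7,3) = 35, so cyclic triples = 35 − 26 = 9.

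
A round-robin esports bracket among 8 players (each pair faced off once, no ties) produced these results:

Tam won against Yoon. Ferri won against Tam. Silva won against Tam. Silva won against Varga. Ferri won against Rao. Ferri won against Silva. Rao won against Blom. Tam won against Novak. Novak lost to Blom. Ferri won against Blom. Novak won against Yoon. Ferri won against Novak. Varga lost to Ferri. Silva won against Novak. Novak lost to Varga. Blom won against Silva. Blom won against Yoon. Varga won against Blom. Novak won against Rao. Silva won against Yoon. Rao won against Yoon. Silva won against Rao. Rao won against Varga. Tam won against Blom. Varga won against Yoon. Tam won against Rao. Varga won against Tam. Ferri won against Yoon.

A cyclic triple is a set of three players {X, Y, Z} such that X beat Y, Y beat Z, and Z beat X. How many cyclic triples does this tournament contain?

Win totals: Rao 3, Tam 4, Silva 5, Yoon 0, Varga 4, Ferri 7, Novak 2, Blom 3.
A player with w wins dominates both others in C(w,2) triples; summing gives 3 + 6 + 10 + 0 + 6 + 21 + 1 + 3 = 50 transitive triples.
Total triples C(8,3) = 56, so cyclic triples = 56 − 50 = 6.

6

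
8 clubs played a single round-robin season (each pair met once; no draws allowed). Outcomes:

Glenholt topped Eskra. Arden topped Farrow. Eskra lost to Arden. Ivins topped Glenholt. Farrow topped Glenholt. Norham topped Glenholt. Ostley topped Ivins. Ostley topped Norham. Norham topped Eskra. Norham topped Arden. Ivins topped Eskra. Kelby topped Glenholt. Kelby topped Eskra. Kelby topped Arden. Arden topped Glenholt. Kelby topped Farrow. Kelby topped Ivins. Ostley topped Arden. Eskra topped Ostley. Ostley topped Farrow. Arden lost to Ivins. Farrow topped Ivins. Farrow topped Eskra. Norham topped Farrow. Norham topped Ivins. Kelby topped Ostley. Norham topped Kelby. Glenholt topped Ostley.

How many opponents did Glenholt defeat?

Glenholt's results: beat Ostley, Eskra; lost to Arden, Norham, Farrow, Ivins, Kelby.
That is 2 wins.

2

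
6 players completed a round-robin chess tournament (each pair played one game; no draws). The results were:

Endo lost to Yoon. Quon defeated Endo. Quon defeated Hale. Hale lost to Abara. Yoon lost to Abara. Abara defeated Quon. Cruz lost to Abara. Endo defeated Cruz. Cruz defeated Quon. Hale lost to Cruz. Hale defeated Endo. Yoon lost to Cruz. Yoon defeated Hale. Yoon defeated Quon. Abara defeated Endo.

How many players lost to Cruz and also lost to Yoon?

Cruz beat: Hale, Yoon, Quon.
Yoon beat: Hale, Endo, Quon.
Both beat: Hale, Quon — 2.

2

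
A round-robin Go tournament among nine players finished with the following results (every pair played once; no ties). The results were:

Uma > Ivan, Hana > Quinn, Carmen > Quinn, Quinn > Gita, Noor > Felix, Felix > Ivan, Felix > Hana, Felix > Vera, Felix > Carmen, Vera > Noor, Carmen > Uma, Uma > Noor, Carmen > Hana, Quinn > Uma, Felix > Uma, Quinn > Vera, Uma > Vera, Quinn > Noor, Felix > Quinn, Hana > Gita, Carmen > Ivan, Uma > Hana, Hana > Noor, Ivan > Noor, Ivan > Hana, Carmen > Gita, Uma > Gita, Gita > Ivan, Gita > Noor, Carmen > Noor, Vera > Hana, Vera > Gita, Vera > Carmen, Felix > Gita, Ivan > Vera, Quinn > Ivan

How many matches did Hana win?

Hana's results: beat Gita, Quinn, Noor; lost to Vera, Ivan, Felix, Uma, Carmen.
That is 3 wins.

3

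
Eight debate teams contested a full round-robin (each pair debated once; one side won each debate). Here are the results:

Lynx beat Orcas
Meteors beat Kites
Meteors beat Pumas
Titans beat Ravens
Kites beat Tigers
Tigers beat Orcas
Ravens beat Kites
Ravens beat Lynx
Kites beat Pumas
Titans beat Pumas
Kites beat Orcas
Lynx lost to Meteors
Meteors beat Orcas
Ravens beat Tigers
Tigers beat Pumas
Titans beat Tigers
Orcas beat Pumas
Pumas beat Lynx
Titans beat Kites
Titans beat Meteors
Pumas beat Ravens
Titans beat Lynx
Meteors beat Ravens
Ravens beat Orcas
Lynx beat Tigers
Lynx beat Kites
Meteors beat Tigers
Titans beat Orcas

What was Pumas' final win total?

2

Pumas' results: beat Ravens, Lynx; lost to Titans, Meteors, Kites, Orcas, Tigers.
That is 2 wins.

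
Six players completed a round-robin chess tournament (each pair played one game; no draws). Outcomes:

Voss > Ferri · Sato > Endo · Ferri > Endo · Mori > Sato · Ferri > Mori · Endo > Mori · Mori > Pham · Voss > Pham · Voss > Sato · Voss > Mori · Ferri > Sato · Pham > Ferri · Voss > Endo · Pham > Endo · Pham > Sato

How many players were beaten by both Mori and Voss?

2

Mori beat: Pham, Sato.
Voss beat: Endo, Pham, Mori, Ferri, Sato.
Both beat: Pham, Sato — 2.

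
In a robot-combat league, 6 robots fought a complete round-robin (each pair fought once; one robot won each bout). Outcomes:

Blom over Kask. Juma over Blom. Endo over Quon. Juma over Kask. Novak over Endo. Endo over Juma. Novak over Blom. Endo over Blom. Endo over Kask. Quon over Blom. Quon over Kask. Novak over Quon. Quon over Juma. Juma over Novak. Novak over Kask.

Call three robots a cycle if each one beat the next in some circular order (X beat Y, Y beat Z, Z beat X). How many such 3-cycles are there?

2

Of the C(6,3) = 20 triples, the cyclic ones are: {Endo, Juma, Novak}; {Juma, Quon, Novak}.
That is 2.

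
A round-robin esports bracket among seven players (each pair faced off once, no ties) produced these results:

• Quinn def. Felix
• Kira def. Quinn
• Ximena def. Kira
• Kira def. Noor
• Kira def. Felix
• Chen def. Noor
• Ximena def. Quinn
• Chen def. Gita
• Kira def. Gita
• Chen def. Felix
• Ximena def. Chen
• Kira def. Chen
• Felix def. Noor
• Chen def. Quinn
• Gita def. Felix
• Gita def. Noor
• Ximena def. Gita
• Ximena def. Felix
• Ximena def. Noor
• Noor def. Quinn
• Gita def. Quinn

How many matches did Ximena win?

Ximena's results: beat Chen, Gita, Kira, Noor, Felix, Quinn; lost to no one.
That is 6 wins.

6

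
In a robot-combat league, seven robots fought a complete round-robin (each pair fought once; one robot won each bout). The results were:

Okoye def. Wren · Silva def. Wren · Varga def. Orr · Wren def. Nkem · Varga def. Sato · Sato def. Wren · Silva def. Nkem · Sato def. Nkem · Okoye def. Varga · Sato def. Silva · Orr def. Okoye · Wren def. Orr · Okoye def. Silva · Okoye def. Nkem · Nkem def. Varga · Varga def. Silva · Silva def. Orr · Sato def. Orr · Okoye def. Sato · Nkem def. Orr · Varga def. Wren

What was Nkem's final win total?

2

Nkem's results: beat Orr, Varga; lost to Silva, Wren, Okoye, Sato.
That is 2 wins.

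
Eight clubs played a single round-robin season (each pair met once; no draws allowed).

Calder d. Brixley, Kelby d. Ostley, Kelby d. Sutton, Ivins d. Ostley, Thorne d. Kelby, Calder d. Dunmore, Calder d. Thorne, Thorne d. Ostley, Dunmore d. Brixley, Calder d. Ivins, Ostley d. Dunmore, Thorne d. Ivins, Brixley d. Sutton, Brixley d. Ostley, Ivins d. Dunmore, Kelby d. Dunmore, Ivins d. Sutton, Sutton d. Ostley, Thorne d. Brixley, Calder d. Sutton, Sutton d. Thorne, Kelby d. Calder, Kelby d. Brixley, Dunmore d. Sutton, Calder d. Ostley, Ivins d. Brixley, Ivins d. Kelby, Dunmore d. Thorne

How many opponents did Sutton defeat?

Sutton's results: beat Thorne, Ostley; lost to Kelby, Dunmore, Brixley, Calder, Ivins.
That is 2 wins.

2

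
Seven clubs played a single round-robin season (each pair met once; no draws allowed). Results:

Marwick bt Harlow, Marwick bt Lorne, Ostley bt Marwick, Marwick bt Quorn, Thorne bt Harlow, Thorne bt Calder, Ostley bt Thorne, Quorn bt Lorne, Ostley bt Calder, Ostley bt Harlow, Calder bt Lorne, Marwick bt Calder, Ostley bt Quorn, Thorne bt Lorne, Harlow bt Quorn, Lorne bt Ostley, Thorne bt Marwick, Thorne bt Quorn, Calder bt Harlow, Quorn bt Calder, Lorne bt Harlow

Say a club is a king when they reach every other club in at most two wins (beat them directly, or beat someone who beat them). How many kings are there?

Harlow cannot reach Marwick, Ostley, Thorne in two steps.
Marwick cannot reach Thorne in two steps.
Quorn cannot reach Marwick, Thorne in two steps.
Calder cannot reach Marwick, Thorne in two steps.
Lorne reaches everyone (king).
Ostley reaches everyone (king).
Thorne reaches everyone (king).
Kings: Lorne, Ostley, Thorne — 3.

3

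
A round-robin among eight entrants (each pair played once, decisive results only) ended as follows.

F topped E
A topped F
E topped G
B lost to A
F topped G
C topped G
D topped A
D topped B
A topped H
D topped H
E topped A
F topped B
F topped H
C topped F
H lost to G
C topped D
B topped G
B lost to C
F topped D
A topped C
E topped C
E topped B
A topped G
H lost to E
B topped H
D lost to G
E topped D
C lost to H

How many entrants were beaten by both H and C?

0

H beat: C.
C beat: B, D, F, G.
No one was beaten by both.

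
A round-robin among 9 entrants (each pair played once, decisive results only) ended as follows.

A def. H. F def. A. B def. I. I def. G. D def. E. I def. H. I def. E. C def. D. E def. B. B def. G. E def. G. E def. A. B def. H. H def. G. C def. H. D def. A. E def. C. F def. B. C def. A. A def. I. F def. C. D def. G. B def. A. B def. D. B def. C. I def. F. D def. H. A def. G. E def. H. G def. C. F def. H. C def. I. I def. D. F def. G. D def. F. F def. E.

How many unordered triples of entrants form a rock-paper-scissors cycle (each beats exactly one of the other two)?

Win totals: A 3, B 6, C 4, D 5, E 5, F 6, G 1, H 1, I 5.
An entrant with w wins dominates both others in C(w,2) triples; summing gives 3 + 15 + 6 + 10 + 10 + 15 + 0 + 0 + 10 = 69 transitive triples.
Total triples C(9,3) = 84, so cyclic triples = 84 − 69 = 15.

15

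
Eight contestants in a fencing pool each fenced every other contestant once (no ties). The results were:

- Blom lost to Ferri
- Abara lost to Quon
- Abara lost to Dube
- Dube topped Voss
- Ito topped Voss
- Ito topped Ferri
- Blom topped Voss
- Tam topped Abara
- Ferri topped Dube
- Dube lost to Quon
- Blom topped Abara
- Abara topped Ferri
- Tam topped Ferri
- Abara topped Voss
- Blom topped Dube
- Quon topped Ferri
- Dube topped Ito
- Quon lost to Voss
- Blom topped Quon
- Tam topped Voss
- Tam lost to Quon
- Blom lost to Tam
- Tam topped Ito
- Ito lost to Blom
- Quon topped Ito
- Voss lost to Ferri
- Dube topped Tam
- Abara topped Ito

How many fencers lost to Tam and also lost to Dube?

Tam beat: Ferri, Ito, Blom, Abara, Voss.
Dube beat: Tam, Ito, Abara, Voss.
Both beat: Ito, Abara, Voss — 3.

3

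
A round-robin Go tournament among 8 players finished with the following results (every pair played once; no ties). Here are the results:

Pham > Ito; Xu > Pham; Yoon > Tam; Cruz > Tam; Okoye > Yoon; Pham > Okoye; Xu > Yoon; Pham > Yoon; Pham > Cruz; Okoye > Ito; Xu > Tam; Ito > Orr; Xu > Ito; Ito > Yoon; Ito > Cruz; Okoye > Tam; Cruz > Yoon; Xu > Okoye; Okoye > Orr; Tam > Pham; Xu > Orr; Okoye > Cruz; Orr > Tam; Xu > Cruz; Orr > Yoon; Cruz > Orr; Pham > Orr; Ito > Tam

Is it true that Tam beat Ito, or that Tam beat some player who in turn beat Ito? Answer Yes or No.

Yes

Tam did not beat Ito directly.
Tam beat Pham. Of those, Pham beat Ito.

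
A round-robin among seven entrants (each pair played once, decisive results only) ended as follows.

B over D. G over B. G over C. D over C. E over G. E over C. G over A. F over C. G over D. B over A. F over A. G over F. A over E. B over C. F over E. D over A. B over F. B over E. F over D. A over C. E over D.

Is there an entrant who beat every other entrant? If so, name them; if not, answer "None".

Highest win total is G with 5 (out of 6 possible).
G lost to E, so no entrant went undefeated.

None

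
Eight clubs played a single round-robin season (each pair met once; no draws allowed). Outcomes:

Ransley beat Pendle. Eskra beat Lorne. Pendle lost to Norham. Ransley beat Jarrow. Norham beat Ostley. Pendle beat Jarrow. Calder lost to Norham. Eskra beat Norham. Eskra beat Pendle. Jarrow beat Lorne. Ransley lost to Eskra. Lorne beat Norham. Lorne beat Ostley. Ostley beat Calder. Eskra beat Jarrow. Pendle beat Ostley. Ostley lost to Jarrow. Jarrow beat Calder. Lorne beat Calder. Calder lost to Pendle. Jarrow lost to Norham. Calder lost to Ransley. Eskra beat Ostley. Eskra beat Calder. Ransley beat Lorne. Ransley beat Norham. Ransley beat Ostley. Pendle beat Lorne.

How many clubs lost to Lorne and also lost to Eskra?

Lorne beat: Calder, Ostley, Norham.
Eskra beat: Pendle, Lorne, Calder, Jarrow, Ransley, Ostley, Norham.
Both beat: Calder, Ostley, Norham — 3.

3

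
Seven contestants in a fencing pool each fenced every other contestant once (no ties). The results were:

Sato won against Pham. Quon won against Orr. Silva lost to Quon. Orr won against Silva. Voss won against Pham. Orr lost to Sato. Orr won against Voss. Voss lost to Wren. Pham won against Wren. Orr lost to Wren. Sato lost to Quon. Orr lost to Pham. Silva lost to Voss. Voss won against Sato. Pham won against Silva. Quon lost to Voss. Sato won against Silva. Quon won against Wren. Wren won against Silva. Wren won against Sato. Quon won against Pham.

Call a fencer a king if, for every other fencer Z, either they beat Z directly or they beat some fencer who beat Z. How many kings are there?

3

Voss reaches everyone (king).
Sato cannot reach Quon in two steps.
Orr cannot reach Wren in two steps.
Silva cannot reach Voss, Sato, Orr, Wren, Quon, Pham in two steps.
Wren reaches everyone (king).
Quon reaches everyone (king).
Pham cannot reach Quon in two steps.
Kings: Voss, Wren, Quon — 3.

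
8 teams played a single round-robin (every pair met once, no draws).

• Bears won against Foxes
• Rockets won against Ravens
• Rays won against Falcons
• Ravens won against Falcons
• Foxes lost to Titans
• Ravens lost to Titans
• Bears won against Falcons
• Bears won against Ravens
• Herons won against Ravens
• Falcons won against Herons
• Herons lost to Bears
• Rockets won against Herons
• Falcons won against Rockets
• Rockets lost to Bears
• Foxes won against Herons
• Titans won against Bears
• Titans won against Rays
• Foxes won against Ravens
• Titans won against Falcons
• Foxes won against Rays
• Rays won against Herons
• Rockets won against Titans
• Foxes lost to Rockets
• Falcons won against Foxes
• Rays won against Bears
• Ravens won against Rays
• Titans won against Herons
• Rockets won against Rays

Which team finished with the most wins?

Titans

Win totals: Titans 6, Rockets 5, Herons 1, Falcons 3, Bears 5, Ravens 2, Rays 3, Foxes 3.
Titans leads with 6 wins (next highest: 5).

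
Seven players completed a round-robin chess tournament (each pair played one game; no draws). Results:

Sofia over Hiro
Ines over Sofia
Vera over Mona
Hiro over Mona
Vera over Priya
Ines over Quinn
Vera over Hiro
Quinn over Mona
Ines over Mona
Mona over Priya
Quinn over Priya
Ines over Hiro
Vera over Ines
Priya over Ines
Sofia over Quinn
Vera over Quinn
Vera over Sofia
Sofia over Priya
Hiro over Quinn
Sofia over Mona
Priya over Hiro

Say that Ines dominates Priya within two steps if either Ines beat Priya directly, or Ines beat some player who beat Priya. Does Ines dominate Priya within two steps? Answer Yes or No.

Yes

Ines did not beat Priya directly.
Ines beat Hiro, Sofia, Mona, Quinn. Of those, Sofia beat Priya.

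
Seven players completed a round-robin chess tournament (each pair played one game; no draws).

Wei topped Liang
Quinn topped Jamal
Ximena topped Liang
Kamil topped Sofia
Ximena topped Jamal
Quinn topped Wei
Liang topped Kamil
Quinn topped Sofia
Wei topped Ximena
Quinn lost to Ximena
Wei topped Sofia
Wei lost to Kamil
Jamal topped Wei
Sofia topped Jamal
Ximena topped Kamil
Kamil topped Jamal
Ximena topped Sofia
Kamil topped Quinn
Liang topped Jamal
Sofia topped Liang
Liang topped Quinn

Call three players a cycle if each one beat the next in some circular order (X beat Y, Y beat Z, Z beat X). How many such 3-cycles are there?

9

Win totals: Liang 3, Wei 3, Sofia 2, Jamal 1, Kamil 4, Ximena 5, Quinn 3.
A player with w wins dominates both others in C(w,2) triples; summing gives 3 + 3 + 1 + 0 + 6 + 10 + 3 = 26 transitive triples.
Total triples C(7,3) = 35, so cyclic triples = 35 − 26 = 9.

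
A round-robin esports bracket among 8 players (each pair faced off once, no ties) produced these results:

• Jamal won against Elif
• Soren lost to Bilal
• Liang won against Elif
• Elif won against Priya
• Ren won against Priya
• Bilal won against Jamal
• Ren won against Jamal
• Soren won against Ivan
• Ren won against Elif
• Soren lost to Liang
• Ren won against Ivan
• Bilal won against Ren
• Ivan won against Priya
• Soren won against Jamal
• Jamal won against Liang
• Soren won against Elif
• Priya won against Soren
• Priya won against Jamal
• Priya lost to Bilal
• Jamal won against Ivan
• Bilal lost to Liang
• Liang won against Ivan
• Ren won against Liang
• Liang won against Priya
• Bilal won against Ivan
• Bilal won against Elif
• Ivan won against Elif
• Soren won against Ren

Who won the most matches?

Bilal

Win totals: Elif 1, Soren 4, Ivan 2, Jamal 3, Liang 5, Ren 5, Bilal 6, Priya 2.
Bilal leads with 6 wins (next highest: 5).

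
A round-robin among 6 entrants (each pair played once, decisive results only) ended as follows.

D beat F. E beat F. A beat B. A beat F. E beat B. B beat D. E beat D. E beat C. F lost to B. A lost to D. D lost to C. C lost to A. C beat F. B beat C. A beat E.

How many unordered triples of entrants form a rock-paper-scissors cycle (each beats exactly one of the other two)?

Win totals: A 4, B 3, C 2, D 2, E 4, F 0.
An entrant with w wins dominates both others in C(w,2) triples; summing gives 6 + 3 + 1 + 1 + 6 + 0 = 17 transitive triples.
Total triples C(6,3) = 20, so cyclic triples = 20 − 17 = 3.

3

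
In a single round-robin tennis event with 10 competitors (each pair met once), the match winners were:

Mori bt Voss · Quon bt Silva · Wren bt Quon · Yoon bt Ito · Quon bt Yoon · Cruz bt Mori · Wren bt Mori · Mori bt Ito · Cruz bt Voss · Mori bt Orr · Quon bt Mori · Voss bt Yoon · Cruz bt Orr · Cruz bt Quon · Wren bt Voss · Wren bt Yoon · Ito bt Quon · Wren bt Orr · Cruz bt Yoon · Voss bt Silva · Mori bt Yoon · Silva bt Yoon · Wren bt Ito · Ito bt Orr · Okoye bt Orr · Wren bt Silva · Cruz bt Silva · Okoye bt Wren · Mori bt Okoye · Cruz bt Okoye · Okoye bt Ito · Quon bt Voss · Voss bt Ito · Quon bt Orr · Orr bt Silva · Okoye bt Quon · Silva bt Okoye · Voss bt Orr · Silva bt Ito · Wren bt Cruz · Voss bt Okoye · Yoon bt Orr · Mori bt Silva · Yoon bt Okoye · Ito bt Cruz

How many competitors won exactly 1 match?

Win totals: Ito 3, Orr 1, Silva 3, Yoon 3, Wren 8, Quon 5, Cruz 7, Voss 5, Okoye 4, Mori 6.
Exactly 1: Orr — 1 competitor.

1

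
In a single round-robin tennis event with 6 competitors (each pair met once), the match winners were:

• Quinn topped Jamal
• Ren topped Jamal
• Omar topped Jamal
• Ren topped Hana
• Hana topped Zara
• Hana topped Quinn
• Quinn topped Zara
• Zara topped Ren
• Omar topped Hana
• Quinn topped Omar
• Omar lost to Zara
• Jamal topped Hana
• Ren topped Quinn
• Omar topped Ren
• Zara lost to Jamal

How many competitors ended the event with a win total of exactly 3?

3

Win totals: Jamal 2, Ren 3, Hana 2, Zara 2, Quinn 3, Omar 3.
Exactly 3: Ren, Quinn, Omar — 3 competitors.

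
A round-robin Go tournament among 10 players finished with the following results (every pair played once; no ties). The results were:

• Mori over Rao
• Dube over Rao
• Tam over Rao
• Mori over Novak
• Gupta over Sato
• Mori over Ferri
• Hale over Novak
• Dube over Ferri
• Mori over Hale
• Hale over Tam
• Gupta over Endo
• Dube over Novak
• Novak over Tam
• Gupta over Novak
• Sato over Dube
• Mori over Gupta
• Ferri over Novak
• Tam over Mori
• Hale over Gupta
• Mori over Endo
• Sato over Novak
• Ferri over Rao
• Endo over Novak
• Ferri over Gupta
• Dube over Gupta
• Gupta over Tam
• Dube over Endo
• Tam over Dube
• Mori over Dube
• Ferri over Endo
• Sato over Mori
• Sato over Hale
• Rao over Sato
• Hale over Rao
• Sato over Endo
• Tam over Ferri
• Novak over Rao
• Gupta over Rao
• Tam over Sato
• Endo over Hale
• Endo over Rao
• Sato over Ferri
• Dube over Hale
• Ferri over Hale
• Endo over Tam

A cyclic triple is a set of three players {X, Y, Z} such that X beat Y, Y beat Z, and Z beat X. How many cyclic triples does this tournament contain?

Win totals: Hale 4, Tam 5, Mori 7, Gupta 5, Endo 4, Rao 1, Sato 6, Ferri 5, Novak 2, Dube 6.
A player with w wins dominates both others in C(w,2) triples; summing gives 6 + 10 + 21 + 10 + 6 + 0 + 15 + 10 + 1 + 15 = 94 transitive triples.
Total triples C(10,3) = 120, so cyclic triples = 120 − 94 = 26.

26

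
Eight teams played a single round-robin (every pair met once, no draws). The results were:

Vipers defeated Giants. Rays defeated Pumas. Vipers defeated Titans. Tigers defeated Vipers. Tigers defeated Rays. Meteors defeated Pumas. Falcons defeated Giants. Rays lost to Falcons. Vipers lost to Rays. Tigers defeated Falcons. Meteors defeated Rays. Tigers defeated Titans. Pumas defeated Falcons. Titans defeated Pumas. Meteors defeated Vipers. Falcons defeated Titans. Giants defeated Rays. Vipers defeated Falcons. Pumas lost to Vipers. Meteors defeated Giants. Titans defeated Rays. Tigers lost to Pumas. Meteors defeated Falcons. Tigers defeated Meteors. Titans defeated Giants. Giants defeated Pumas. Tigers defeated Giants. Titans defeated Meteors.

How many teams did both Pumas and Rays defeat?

Pumas beat: Tigers, Falcons.
Rays beat: Vipers, Pumas.
No one was beaten by both.

0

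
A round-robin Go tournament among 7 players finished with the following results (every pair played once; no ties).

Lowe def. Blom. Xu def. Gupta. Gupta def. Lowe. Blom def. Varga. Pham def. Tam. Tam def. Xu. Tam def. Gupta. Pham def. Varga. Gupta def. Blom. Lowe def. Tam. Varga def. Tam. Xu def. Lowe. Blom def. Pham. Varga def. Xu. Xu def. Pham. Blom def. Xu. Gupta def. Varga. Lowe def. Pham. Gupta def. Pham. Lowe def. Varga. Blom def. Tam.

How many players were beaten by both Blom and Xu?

1

Blom beat: Pham, Xu, Varga, Tam.
Xu beat: Gupta, Pham, Lowe.
Both beat: Pham — 1.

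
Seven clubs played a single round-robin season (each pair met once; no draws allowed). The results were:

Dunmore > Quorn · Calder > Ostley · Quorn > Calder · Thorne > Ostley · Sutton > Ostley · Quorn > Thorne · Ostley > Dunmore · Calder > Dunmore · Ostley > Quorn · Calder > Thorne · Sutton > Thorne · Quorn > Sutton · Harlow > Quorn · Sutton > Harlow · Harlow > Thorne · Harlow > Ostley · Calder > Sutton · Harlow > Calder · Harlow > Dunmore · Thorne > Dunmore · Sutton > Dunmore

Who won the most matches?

Harlow

Win totals: Sutton 4, Ostley 2, Harlow 5, Dunmore 1, Calder 4, Thorne 2, Quorn 3.
Harlow leads with 5 wins (next highest: 4).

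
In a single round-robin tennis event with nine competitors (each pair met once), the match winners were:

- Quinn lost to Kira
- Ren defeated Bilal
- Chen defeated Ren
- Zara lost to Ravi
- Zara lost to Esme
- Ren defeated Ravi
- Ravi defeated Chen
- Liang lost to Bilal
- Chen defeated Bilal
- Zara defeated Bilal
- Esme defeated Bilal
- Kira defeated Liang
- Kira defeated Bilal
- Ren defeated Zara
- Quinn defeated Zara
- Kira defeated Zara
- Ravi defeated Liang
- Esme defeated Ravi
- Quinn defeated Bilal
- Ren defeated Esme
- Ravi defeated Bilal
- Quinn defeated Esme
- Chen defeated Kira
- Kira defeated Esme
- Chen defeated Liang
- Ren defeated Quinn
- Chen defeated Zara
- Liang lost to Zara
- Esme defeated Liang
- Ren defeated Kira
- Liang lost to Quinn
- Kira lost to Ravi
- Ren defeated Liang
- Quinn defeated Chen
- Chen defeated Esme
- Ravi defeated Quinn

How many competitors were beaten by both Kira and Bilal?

1

Kira beat: Liang, Zara, Esme, Bilal, Quinn.
Bilal beat: Liang.
Both beat: Liang — 1.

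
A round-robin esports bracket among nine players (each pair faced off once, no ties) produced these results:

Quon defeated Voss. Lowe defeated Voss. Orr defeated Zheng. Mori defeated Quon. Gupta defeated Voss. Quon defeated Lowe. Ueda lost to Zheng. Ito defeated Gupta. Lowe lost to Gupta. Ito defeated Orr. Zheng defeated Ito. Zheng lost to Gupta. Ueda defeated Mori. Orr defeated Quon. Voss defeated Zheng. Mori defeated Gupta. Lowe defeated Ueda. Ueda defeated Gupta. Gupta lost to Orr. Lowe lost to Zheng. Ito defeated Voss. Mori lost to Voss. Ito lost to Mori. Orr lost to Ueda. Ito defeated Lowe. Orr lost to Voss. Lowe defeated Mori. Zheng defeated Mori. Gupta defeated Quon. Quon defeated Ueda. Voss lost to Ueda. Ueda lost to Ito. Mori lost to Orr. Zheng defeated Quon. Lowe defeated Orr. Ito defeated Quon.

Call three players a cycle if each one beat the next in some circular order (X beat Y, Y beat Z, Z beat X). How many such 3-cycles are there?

Win totals: Lowe 4, Ito 6, Zheng 5, Orr 4, Quon 3, Mori 3, Gupta 4, Voss 3, Ueda 4.
A player with w wins dominates both others in C(w,2) triples; summing gives 6 + 15 + 10 + 6 + 3 + 3 + 6 + 3 + 6 = 58 transitive triples.
Total triples C(9,3) = 84, so cyclic triples = 84 − 58 = 26.

26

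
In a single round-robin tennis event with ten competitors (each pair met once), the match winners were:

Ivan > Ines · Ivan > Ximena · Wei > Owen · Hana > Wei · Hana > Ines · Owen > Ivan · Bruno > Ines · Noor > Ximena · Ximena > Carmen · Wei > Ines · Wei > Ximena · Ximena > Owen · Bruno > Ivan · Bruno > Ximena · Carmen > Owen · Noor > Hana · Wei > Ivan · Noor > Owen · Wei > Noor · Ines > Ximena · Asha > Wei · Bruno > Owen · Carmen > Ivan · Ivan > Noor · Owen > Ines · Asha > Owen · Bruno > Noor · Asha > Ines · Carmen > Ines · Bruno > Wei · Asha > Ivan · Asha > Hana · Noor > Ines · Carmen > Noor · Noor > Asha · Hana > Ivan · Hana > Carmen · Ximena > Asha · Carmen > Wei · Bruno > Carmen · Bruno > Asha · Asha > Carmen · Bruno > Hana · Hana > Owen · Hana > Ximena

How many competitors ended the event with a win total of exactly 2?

1

Win totals: Carmen 5, Ivan 3, Owen 2, Ximena 3, Noor 5, Wei 5, Asha 6, Ines 1, Bruno 9, Hana 6.
Exactly 2: Owen — 1 competitor.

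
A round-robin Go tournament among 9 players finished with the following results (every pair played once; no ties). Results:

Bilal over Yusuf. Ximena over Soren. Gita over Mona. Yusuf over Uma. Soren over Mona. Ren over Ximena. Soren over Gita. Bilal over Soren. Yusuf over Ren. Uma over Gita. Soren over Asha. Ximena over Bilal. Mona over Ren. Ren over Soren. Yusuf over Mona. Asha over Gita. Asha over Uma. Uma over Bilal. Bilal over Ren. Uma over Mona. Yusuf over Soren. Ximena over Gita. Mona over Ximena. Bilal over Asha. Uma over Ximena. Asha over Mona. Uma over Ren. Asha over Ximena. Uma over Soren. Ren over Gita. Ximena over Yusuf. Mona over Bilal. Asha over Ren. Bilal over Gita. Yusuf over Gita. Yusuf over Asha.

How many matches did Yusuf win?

6

Yusuf's results: beat Ren, Soren, Gita, Asha, Uma, Mona; lost to Bilal, Ximena.
That is 6 wins.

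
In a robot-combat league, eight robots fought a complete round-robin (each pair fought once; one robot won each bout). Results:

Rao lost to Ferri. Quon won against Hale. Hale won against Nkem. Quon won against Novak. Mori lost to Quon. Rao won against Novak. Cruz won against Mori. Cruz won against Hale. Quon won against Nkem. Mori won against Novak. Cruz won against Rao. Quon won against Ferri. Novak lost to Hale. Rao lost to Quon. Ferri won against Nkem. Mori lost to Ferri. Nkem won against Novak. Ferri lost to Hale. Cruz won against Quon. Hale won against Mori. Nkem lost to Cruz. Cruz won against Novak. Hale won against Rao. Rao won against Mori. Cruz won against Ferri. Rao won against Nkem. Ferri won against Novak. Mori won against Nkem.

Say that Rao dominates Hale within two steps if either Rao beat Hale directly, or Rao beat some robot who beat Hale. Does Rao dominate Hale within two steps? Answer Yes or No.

No

Rao did not beat Hale directly.
Rao beat Nkem, Novak, Mori, but each of them lost to Hale. No two-step path.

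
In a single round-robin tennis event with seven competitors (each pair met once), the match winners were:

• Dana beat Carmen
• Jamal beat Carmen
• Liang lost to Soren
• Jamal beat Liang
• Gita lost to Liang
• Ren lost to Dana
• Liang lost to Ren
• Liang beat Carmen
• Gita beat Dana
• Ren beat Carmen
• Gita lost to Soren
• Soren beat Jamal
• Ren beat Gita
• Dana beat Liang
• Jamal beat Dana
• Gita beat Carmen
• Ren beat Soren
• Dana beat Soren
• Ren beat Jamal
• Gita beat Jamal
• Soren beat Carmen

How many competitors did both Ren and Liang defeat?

Ren beat: Liang, Soren, Gita, Jamal, Carmen.
Liang beat: Gita, Carmen.
Both beat: Gita, Carmen — 2.

2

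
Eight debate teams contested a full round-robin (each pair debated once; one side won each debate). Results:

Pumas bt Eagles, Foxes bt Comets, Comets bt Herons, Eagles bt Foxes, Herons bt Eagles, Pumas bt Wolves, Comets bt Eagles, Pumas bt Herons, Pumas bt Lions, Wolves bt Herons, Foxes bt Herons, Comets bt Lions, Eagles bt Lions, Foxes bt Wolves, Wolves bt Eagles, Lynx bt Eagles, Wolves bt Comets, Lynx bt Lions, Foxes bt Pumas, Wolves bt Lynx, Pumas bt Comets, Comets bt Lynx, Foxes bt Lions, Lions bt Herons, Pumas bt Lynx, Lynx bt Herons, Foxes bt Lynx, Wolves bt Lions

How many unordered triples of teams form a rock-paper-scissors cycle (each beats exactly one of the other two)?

Win totals: Comets 4, Wolves 5, Foxes 6, Lynx 3, Herons 1, Pumas 6, Lions 1, Eagles 2.
A team with w wins dominates both others in C(w,2) triples; summing gives 6 + 10 + 15 + 3 + 0 + 15 + 0 + 1 = 50 transitive triples.
Total triples C(8,3) = 56, so cyclic triples = 56 − 50 = 6.

6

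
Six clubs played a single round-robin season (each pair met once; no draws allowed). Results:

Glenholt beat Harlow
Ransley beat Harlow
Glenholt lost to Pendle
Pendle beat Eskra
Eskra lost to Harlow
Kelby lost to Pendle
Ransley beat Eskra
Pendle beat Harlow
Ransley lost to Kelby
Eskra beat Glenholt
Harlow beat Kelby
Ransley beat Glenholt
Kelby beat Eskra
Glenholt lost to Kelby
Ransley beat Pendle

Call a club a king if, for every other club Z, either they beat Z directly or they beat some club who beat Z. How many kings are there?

Ransley reaches everyone (king).
Pendle reaches everyone (king).
Kelby reaches everyone (king).
Harlow cannot reach Pendle in two steps.
Glenholt cannot reach Ransley, Pendle in two steps.
Eskra cannot reach Ransley, Pendle, Kelby in two steps.
Kings: Ransley, Pendle, Kelby — 3.

3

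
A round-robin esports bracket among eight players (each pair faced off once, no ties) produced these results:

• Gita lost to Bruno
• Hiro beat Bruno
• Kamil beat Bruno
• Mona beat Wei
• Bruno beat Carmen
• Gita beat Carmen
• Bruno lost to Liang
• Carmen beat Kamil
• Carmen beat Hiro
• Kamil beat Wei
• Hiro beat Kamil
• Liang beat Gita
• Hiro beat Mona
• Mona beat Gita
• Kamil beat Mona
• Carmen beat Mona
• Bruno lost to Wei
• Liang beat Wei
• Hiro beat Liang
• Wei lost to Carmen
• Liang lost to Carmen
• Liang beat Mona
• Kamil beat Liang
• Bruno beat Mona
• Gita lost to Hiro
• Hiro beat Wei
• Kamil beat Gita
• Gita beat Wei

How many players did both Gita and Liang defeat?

1

Gita beat: Carmen, Wei.
Liang beat: Gita, Wei, Mona, Bruno.
Both beat: Wei — 1.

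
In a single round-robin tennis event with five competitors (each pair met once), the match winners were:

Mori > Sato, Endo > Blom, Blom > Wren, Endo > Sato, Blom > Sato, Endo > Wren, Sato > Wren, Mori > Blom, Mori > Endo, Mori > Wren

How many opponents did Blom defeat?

Blom's results: beat Wren, Sato; lost to Endo, Mori.
That is 2 wins.

2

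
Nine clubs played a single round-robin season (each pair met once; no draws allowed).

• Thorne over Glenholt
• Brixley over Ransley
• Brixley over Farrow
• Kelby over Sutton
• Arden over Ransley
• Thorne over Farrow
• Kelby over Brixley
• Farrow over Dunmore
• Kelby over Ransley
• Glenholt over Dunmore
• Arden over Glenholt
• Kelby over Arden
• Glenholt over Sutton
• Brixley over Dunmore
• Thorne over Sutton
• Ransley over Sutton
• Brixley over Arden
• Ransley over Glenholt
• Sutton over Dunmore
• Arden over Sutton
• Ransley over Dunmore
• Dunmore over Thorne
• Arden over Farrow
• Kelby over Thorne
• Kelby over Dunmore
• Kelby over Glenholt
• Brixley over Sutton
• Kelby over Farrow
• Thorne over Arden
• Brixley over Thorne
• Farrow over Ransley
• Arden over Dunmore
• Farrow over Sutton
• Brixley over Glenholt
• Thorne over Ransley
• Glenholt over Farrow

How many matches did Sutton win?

1

Sutton's results: beat Dunmore; lost to Brixley, Kelby, Farrow, Glenholt, Arden, Ransley, Thorne.
That is 1 win.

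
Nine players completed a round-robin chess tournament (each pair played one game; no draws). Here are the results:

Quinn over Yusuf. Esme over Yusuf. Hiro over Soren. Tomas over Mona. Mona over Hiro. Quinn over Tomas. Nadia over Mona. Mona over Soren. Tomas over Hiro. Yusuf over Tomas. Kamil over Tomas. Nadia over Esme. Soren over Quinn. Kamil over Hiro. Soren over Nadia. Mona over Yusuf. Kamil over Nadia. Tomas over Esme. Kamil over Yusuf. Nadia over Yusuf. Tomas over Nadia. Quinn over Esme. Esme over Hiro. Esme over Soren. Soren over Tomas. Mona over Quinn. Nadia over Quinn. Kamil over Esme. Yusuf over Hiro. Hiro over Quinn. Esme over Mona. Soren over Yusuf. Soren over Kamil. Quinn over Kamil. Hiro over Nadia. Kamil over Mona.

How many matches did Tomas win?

4

Tomas' results: beat Esme, Mona, Nadia, Hiro; lost to Kamil, Yusuf, Quinn, Soren.
That is 4 wins.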